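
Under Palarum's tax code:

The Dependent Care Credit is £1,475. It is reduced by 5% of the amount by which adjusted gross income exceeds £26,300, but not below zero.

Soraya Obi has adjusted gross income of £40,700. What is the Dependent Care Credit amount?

£755

Dependent Care Credit: 5% of the £14,400 excess over £26,300 is £720; credit = £1,475 − £720 = £755.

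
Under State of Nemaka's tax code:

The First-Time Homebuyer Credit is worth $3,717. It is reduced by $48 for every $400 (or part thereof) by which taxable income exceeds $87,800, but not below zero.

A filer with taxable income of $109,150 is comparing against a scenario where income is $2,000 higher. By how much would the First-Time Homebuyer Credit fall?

$240

At $109,150 — income exceeds $87,800 by $21,350, which is 54 full-or-partial $400 increments; reduction = 54 × $48 = $2,592, leaving $1,125.
At $111,150 — income exceeds $87,800 by $23,350, which is 59 full-or-partial $400 increments; reduction = 59 × $48 = $2,832, leaving $885.
Lost: $1,125 − $885 = $240.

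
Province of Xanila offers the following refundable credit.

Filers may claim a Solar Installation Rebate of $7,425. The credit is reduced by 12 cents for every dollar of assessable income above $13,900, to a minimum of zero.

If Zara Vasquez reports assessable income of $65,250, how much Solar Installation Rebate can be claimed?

$1,263

Solar Installation Rebate: 12% of the $51,350 excess over $13,900 is $6,162; credit = $7,425 − $6,162 = $1,263.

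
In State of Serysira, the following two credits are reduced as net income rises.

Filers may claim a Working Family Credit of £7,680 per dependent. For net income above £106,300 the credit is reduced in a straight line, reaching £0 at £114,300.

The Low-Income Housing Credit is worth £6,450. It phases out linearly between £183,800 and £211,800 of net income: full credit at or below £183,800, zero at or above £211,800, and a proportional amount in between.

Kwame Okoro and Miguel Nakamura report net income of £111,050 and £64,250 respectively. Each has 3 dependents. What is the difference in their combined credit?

£13,680

Kwame (£111,050): Working Family Credit: base = 3 × £7,680 = £23,040. £111,050 is £4,750 into a £8,000 phase-out range, leaving 3,250/8,000 of the credit: £23,040 × 3,250/8,000 = £9,360. Low-Income Housing Credit: £111,050 is at or below the £183,800 threshold, so the full £6,450 applies. total £9,360 + £6,450 = £15,810
Miguel (£64,250): Working Family Credit: base = 3 × £7,680 = £23,040. £64,250 is at or below the £106,300 threshold, so the full £23,040 applies. Low-Income Housing Credit: £64,250 is at or below the £183,800 threshold, so the full £6,450 applies. total £23,040 + £6,450 = £29,490
Difference: |£15,810 − £29,490| = £13,680.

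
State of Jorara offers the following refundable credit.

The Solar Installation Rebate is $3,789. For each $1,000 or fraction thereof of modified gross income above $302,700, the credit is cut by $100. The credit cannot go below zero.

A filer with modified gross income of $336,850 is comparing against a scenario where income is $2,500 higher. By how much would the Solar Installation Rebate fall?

$200

At $336,850 — income exceeds $302,700 by $34,150, which is 35 full-or-partial $1,000 increments; reduction = 35 × $100 = $3,500, leaving $289.
At $339,350 — income exceeds $302,700 by $36,650, which is 37 full-or-partial $1,000 increments; reduction = 37 × $100 = $3,700, leaving $89.
Lost: $289 − $89 = $200.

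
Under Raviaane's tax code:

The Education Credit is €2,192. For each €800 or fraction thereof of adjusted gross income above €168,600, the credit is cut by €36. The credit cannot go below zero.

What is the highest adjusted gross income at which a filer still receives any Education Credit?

After 60 increments the reduction is 60 × €36 = €2,160, leaving €32; one more increment wipes it out. Increment 60 ends at excess 60 × €800 = €48,000, so the highest qualifying income is €168,600 + €48,000 = €216,600.

€216,600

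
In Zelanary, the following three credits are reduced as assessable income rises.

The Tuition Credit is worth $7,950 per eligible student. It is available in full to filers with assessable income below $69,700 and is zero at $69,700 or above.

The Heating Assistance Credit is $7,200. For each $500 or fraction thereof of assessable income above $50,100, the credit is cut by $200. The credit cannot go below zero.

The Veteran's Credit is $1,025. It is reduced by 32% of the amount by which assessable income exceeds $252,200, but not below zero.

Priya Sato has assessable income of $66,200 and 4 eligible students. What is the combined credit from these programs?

Tuition Credit: base = 4 × $7,950 = $31,800. $66,200 is below the $69,700 cutoff, so the full $31,800 applies.
Heating Assistance Credit: income exceeds $50,100 by $16,100, which is 33 full-or-partial $500 increments; reduction = 33 × $200 = $6,600, leaving $600.
Veteran's Credit: $66,200 is at or below the $252,200 threshold, so the full $1,025 applies.
Total: $31,800 + $600 + $1,025 = $33,425.

$33,425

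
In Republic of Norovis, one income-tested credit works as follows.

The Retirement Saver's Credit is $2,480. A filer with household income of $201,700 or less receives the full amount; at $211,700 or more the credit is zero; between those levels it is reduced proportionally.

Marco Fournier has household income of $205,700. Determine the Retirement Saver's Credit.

$1,488

Retirement Saver's Credit: $205,700 is $4,000 into a $10,000 phase-out range, leaving 6,000/10,000 of the credit: $2,480 × 6,000/10,000 = $1,488.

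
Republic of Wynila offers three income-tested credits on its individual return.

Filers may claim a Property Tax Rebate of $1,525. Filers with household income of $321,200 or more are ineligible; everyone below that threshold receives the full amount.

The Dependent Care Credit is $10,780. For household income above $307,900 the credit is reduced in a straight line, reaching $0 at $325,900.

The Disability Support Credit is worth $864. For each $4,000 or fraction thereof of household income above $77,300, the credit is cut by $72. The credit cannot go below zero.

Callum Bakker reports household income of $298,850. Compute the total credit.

Property Tax Rebate: $298,850 is below the $321,200 cutoff, so the full $1,525 applies.
Dependent Care Credit: $298,850 is at or below the $307,900 threshold, so the full $10,780 applies.
Disability Support Credit: income exceeds $77,300 by $221,550 → 56 increments × $72 = $4,032 ≥ base, so the credit is $0.
Total: $1,525 + $10,780 + $0 = $12,305.

$12,305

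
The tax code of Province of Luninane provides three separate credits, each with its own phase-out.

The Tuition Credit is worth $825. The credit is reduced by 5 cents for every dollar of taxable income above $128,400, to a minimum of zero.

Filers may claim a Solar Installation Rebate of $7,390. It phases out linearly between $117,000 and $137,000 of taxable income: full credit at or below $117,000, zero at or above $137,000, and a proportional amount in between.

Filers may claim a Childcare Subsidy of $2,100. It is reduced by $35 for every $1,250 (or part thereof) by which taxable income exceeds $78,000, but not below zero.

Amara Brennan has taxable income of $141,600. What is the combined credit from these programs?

Tuition Credit: 5% of the $13,200 excess over $128,400 is $660; credit = $825 − $660 = $165.
Solar Installation Rebate: $141,600 is at or above $137,000, so the credit is $0.
Childcare Subsidy: income exceeds $78,000 by $63,600, which is 51 full-or-partial $1,250 increments; reduction = 51 × $35 = $1,785, leaving $315.
Total: $165 + $0 + $315 = $480.

$480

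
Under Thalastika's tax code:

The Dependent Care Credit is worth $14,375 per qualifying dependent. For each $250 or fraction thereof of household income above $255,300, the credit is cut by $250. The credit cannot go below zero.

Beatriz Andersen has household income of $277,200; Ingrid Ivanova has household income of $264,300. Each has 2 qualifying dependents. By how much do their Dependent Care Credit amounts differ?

Beatriz ($277,200): Dependent Care Credit: base = 2 × $14,375 = $28,750. income exceeds $255,300 by $21,900, which is 88 full-or-partial $250 increments; reduction = 88 × $250 = $22,000, leaving $6,750.
Ingrid ($264,300): Dependent Care Credit: base = 2 × $14,375 = $28,750. income exceeds $255,300 by $9,000, which is 36 full-or-partial $250 increments; reduction = 36 × $250 = $9,000, leaving $19,750.
Difference: |$6,750 − $19,750| = $13,000.

$13,000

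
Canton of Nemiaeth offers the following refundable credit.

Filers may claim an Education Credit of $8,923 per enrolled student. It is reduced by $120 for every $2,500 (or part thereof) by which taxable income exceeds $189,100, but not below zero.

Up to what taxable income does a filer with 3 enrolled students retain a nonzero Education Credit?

$746,600

Full credit = 3 × $8,923 = $26,769.
After 223 increments the reduction is 223 × $120 = $26,760, leaving $9; one more increment wipes it out. Increment 223 ends at excess 223 × $2,500 = $557,500, so the highest qualifying income is $189,100 + $557,500 = $746,600.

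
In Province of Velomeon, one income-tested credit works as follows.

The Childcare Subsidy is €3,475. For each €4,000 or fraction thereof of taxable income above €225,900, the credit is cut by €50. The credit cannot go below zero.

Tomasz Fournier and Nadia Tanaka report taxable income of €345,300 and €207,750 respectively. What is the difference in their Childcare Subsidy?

€1,500

Tomasz (€345,300): Childcare Subsidy: income exceeds €225,900 by €119,400, which is 30 full-or-partial €4,000 increments; reduction = 30 × €50 = €1,500, leaving €1,975.
Nadia (€207,750): Childcare Subsidy: €207,750 is at or below the €225,900 threshold, so the full €3,475 applies.
Difference: |€1,975 − €3,475| = €1,500.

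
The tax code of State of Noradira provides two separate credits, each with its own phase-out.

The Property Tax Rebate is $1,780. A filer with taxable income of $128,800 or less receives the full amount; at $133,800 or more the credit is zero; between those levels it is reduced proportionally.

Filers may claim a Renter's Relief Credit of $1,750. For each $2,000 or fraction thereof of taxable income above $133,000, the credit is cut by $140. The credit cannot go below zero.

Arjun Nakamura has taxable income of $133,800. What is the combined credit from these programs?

Property Tax Rebate: $133,800 is at or above $133,800, so the credit is $0.
Renter's Relief Credit: income exceeds $133,000 by $800, which is 1 full-or-partial $2,000 increment; reduction = 1 × $140 = $140, leaving $1,610.
Total: $0 + $1,610 = $1,610.

$1,610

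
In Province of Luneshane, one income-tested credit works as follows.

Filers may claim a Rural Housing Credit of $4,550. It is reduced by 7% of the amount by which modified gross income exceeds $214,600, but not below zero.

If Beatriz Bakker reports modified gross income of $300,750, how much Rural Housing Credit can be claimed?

Rural Housing Credit: 7% of the $86,150 excess over $214,600 is $6,030.50 ≥ base, so the credit is $0.

$0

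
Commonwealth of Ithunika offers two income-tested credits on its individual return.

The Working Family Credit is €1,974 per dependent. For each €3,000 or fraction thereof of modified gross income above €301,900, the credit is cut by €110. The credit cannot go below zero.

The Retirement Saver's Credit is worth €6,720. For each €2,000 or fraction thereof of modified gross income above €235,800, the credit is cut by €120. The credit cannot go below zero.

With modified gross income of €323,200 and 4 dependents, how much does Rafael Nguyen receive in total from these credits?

€8,456

Working Family Credit: base = 4 × €1,974 = €7,896. income exceeds €301,900 by €21,300, which is 8 full-or-partial €3,000 increments; reduction = 8 × €110 = €880, leaving €7,016.
Retirement Saver's Credit: income exceeds €235,800 by €87,400, which is 44 full-or-partial €2,000 increments; reduction = 44 × €120 = €5,280, leaving €1,440.
Total: €7,016 + €1,440 = €8,456.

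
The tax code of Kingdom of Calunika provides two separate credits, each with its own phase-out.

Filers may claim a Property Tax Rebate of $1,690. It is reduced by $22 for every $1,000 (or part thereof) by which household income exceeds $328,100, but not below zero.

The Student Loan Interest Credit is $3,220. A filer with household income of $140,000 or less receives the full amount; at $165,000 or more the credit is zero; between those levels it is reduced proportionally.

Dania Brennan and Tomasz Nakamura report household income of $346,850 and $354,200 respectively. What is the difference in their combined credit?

$176

Dania ($346,850): Property Tax Rebate: income exceeds $328,100 by $18,750, which is 19 full-or-partial $1,000 increments; reduction = 19 × $22 = $418, leaving $1,272. Student Loan Interest Credit: $346,850 is at or above $165,000, so the credit is $0. total $1,272 + $0 = $1,272
Tomasz ($354,200): Property Tax Rebate: income exceeds $328,100 by $26,100, which is 27 full-or-partial $1,000 increments; reduction = 27 × $22 = $594, leaving $1,096. Student Loan Interest Credit: $354,200 is at or above $165,000, so the credit is $0. total $1,096 + $0 = $1,096
Difference: |$1,272 − $1,096| = $176.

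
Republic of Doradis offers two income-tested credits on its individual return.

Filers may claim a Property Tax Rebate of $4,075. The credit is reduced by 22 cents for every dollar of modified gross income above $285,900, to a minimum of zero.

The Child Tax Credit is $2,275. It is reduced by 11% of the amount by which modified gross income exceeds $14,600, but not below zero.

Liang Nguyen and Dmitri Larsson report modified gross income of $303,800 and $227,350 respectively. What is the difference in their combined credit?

$3,938

Liang ($303,800): Property Tax Rebate: 22% of the $17,900 excess over $285,900 is $3,938; credit = $4,075 − $3,938 = $137. Child Tax Credit: 11% of the $289,200 excess over $14,600 is $31,812 ≥ base, so the credit is $0. total $137 + $0 = $137
Dmitri ($227,350): Property Tax Rebate: $227,350 is at or below the $285,900 threshold, so the full $4,075 applies. Child Tax Credit: 11% of the $212,750 excess over $14,600 is $23,402.50 ≥ base, so the credit is $0. total $4,075 + $0 = $4,075
Difference: |$137 − $4,075| = $3,938.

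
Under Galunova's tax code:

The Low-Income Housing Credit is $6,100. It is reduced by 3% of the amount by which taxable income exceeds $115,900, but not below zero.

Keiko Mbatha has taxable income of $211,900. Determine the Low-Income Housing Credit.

$3,220

Low-Income Housing Credit: 3% of the $96,000 excess over $115,900 is $2,880; credit = $6,100 − $2,880 = $3,220.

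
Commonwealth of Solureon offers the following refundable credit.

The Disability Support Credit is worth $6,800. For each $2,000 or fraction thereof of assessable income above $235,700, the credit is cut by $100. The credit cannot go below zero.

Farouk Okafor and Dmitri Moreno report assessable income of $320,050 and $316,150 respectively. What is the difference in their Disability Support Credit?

Farouk ($320,050): Disability Support Credit: income exceeds $235,700 by $84,350, which is 43 full-or-partial $2,000 increments; reduction = 43 × $100 = $4,300, leaving $2,500.
Dmitri ($316,150): Disability Support Credit: income exceeds $235,700 by $80,450, which is 41 full-or-partial $2,000 increments; reduction = 41 × $100 = $4,100, leaving $2,700.
Difference: |$2,500 − $2,700| = $200.

$200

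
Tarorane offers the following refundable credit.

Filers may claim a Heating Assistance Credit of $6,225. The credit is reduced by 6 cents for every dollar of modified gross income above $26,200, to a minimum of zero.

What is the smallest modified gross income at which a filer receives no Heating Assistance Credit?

The credit falls by 6% of each dollar above $26,200, so it reaches zero when the excess is $6,225 / 6% = $103,750: income = $26,200 + $103,750 = $129,950.

$129,950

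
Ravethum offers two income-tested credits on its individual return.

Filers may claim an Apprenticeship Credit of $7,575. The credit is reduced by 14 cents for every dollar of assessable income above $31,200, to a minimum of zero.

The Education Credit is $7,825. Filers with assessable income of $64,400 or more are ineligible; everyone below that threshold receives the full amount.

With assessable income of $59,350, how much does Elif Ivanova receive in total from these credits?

$11,459

Apprenticeship Credit: 14% of the $28,150 excess over $31,200 is $3,941; credit = $7,575 − $3,941 = $3,634.
Education Credit: $59,350 is below the $64,400 cutoff, so the full $7,825 applies.
Total: $3,634 + $7,825 = $11,459.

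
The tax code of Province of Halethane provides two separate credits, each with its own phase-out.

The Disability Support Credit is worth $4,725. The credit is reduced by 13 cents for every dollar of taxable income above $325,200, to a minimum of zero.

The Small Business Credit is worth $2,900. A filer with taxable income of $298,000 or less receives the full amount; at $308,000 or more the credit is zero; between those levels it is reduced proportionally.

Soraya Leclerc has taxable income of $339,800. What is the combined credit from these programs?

Disability Support Credit: 13% of the $14,600 excess over $325,200 is $1,898; credit = $4,725 − $1,898 = $2,827.
Small Business Credit: $339,800 is at or above $308,000, so the credit is $0.
Total: $2,827 + $0 = $2,827.

$2,827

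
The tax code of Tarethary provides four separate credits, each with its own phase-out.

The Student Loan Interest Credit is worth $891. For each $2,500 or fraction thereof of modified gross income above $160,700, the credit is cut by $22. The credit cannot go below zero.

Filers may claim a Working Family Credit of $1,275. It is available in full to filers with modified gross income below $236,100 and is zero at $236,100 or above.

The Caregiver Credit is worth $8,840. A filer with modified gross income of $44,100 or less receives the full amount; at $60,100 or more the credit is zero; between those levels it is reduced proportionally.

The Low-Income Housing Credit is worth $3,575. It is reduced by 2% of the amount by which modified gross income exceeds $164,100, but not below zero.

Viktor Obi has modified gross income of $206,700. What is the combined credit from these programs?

Student Loan Interest Credit: income exceeds $160,700 by $46,000, which is 19 full-or-partial $2,500 increments; reduction = 19 × $22 = $418, leaving $473.
Working Family Credit: $206,700 is below the $236,100 cutoff, so the full $1,275 applies.
Caregiver Credit: $206,700 is at or above $60,100, so the credit is $0.
Low-Income Housing Credit: 2% of the $42,600 excess over $164,100 is $852; credit = $3,575 − $852 = $2,723.
Total: $473 + $1,275 + $0 + $2,723 = $4,471.

$4,471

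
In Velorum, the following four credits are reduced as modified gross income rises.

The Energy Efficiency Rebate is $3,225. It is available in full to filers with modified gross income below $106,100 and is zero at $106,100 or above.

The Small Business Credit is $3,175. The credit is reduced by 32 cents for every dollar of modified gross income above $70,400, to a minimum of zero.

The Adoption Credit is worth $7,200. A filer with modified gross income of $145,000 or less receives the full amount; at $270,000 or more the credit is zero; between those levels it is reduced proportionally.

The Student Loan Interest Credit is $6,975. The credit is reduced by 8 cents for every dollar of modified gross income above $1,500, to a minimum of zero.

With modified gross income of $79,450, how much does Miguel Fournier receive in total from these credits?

Energy Efficiency Rebate: $79,450 is below the $106,100 cutoff, so the full $3,225 applies.
Small Business Credit: 32% of the $9,050 excess over $70,400 is $2,896; credit = $3,175 − $2,896 = $279.
Adoption Credit: $79,450 is at or below the $145,000 threshold, so the full $7,200 applies.
Student Loan Interest Credit: 8% of the $77,950 excess over $1,500 is $6,236; credit = $6,975 − $6,236 = $739.
Total: $3,225 + $279 + $7,200 + $739 = $11,443.

$11,443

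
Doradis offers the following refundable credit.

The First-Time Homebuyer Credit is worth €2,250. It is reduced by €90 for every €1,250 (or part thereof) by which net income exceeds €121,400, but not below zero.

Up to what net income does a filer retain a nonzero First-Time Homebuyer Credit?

After 24 increments the reduction is 24 × €90 = €2,160, leaving €90; one more increment wipes it out. Increment 24 ends at excess 24 × €1,250 = €30,000, so the highest qualifying income is €121,400 + €30,000 = €151,400.

€151,400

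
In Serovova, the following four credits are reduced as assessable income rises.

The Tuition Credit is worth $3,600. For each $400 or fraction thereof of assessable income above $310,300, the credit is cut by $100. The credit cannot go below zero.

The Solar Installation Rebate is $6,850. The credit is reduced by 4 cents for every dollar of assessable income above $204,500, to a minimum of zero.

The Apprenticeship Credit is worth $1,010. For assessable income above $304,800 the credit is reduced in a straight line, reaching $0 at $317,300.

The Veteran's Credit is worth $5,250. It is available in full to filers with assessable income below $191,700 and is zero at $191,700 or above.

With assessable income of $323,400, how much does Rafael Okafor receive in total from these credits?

$2,394

Tuition Credit: income exceeds $310,300 by $13,100, which is 33 full-or-partial $400 increments; reduction = 33 × $100 = $3,300, leaving $300.
Solar Installation Rebate: 4% of the $118,900 excess over $204,500 is $4,756; credit = $6,850 − $4,756 = $2,094.
Apprenticeship Credit: $323,400 is at or above $317,300, so the credit is $0.
Veteran's Credit: $323,400 meets or exceeds the $191,700 cutoff, so the credit is $0.
Total: $300 + $2,094 + $0 + $0 = $2,394.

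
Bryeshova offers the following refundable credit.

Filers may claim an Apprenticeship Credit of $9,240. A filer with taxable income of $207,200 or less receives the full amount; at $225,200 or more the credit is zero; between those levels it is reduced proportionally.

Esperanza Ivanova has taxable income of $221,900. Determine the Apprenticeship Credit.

Apprenticeship Credit: $221,900 is $14,700 into a $18,000 phase-out range, leaving 3,300/18,000 of the credit: $9,240 × 3,300/18,000 = $1,694.

$1,694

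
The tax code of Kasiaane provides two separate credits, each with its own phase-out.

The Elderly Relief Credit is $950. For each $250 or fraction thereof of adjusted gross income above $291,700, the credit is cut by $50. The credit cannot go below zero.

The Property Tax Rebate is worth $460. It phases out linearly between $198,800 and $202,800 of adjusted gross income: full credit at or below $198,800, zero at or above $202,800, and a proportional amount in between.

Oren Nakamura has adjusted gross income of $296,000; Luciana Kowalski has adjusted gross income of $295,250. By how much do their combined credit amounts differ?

Oren ($296,000): Elderly Relief Credit: income exceeds $291,700 by $4,300, which is 18 full-or-partial $250 increments; reduction = 18 × $50 = $900, leaving $50. Property Tax Rebate: $296,000 is at or above $202,800, so the credit is $0. total $50 + $0 = $50
Luciana ($295,250): Elderly Relief Credit: income exceeds $291,700 by $3,550, which is 15 full-or-partial $250 increments; reduction = 15 × $50 = $750, leaving $200. Property Tax Rebate: $295,250 is at or above $202,800, so the credit is $0. total $200 + $0 = $200
Difference: |$50 − $200| = $150.

$150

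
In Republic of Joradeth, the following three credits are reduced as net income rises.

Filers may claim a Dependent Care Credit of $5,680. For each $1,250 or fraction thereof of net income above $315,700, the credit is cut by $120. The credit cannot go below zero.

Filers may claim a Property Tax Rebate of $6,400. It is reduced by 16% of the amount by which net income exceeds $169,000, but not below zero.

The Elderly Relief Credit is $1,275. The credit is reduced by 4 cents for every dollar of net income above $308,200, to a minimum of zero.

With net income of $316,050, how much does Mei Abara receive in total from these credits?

$6,521

Dependent Care Credit: income exceeds $315,700 by $350, which is 1 full-or-partial $1,250 increment; reduction = 1 × $120 = $120, leaving $5,560.
Property Tax Rebate: 16% of the $147,050 excess over $169,000 is $23,528 ≥ base, so the credit is $0.
Elderly Relief Credit: 4% of the $7,850 excess over $308,200 is $314; credit = $1,275 − $314 = $961.
Total: $5,560 + $0 + $961 = $6,521.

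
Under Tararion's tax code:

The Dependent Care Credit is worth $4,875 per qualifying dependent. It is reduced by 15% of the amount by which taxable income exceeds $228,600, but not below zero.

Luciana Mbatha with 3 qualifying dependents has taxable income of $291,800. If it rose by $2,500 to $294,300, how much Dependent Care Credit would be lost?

$375

At $291,800 — base = 3 × $4,875 = $14,625. 15% of the $63,200 excess over $228,600 is $9,480; credit = $14,625 − $9,480 = $5,145.
At $294,300 — base = 3 × $4,875 = $14,625. 15% of the $65,700 excess over $228,600 is $9,855; credit = $14,625 − $9,855 = $4,770.
Lost: $5,145 − $4,770 = $375.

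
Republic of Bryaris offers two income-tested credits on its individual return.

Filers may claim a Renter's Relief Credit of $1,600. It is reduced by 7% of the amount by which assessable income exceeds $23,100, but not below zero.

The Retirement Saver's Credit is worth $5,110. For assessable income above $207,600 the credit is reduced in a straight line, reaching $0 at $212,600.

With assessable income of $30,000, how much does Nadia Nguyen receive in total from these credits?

$6,227

Renter's Relief Credit: 7% of the $6,900 excess over $23,100 is $483; credit = $1,600 − $483 = $1,117.
Retirement Saver's Credit: $30,000 is at or below the $207,600 threshold, so the full $5,110 applies.
Total: $1,117 + $5,110 = $6,227.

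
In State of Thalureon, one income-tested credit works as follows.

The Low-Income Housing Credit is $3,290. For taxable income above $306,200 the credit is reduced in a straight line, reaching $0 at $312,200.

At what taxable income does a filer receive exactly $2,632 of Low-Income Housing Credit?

$307,400

$2,632 is 2,632/3,290 of the full $3,290, so 658/3,290 of the $6,000 range has been used: income = $306,200 + $6,000 × 658/3,290 = $307,400.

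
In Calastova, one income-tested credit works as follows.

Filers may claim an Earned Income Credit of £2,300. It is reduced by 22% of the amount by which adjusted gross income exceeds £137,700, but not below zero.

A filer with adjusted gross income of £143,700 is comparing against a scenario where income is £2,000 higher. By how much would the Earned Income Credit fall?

£440

At £143,700 — 22% of the £6,000 excess over £137,700 is £1,320; credit = £2,300 − £1,320 = £980.
At £145,700 — 22% of the £8,000 excess over £137,700 is £1,760; credit = £2,300 − £1,760 = £540.
Lost: £980 − £540 = £440.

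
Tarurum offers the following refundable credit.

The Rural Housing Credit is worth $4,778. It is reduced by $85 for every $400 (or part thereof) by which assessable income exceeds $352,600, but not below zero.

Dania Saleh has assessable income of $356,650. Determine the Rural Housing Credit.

$3,843

Rural Housing Credit: income exceeds $352,600 by $4,050, which is 11 full-or-partial $400 increments; reduction = 11 × $85 = $935, leaving $3,843.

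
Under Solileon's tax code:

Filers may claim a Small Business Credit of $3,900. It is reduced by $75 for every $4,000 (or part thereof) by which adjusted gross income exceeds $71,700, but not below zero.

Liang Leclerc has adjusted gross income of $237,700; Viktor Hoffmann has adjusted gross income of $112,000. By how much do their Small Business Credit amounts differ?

Liang ($237,700): Small Business Credit: income exceeds $71,700 by $166,000, which is 42 full-or-partial $4,000 increments; reduction = 42 × $75 = $3,150, leaving $750.
Viktor ($112,000): Small Business Credit: income exceeds $71,700 by $40,300, which is 11 full-or-partial $4,000 increments; reduction = 11 × $75 = $825, leaving $3,075.
Difference: |$750 − $3,075| = $2,325.

$2,325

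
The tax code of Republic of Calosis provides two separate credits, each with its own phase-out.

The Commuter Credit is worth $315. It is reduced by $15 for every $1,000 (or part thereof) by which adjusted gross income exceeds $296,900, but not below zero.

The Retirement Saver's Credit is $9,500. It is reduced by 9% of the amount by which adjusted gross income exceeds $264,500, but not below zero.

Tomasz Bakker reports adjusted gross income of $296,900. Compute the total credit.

Commuter Credit: $296,900 is at or below the $296,900 threshold, so the full $315 applies.
Retirement Saver's Credit: 9% of the $32,400 excess over $264,500 is $2,916; credit = $9,500 − $2,916 = $6,584.
Total: $315 + $6,584 = $6,899.

$6,899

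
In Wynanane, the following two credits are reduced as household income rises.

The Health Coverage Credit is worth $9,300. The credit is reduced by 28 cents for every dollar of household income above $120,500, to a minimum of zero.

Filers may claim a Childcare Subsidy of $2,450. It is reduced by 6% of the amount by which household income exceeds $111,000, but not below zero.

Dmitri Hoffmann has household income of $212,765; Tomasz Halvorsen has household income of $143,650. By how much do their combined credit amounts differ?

$3,309

Dmitri ($212,765): Health Coverage Credit: 28% of the $92,265 excess over $120,500 is $25,834.20 ≥ base, so the credit is $0. Childcare Subsidy: 6% of the $101,765 excess over $111,000 is $6,105.90 ≥ base, so the credit is $0. total $0 + $0 = $0
Tomasz ($143,650): Health Coverage Credit: 28% of the $23,150 excess over $120,500 is $6,482; credit = $9,300 − $6,482 = $2,818. Childcare Subsidy: 6% of the $32,650 excess over $111,000 is $1,959; credit = $2,450 − $1,959 = $491. total $2,818 + $491 = $3,309
Difference: |$0 − $3,309| = $3,309.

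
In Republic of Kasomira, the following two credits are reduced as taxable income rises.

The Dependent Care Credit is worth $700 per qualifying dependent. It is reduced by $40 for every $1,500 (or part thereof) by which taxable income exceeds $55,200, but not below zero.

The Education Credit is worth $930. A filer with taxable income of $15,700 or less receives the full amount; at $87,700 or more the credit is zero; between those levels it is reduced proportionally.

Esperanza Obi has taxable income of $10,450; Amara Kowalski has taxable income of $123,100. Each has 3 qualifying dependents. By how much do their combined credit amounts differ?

$2,770

Esperanza ($10,450): Dependent Care Credit: base = 3 × $700 = $2,100. $10,450 is at or below the $55,200 threshold, so the full $2,100 applies. Education Credit: $10,450 is at or below the $15,700 threshold, so the full $930 applies. total $2,100 + $930 = $3,030
Amara ($123,100): Dependent Care Credit: base = 3 × $700 = $2,100. income exceeds $55,200 by $67,900, which is 46 full-or-partial $1,500 increments; reduction = 46 × $40 = $1,840, leaving $260. Education Credit: $123,100 is at or above $87,700, so the credit is $0. total $260 + $0 = $260
Difference: |$3,030 − $260| = $2,770.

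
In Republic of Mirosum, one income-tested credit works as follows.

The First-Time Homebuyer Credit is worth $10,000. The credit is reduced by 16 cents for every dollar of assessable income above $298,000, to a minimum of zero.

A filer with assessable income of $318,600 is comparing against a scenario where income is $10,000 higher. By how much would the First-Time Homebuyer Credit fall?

$1,600

At $318,600 — 16% of the $20,600 excess over $298,000 is $3,296; credit = $10,000 − $3,296 = $6,704.
At $328,600 — 16% of the $30,600 excess over $298,000 is $4,896; credit = $10,000 − $4,896 = $5,104.
Lost: $6,704 − $5,104 = $1,600.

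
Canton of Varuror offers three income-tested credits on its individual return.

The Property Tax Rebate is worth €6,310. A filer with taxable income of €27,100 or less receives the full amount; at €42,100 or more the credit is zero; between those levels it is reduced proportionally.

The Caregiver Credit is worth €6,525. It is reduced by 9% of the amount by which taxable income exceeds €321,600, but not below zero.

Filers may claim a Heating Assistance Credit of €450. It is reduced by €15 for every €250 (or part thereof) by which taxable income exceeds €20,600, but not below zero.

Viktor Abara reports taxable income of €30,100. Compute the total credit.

€11,573

Property Tax Rebate: €30,100 is €3,000 into a €15,000 phase-out range, leaving 12,000/15,000 of the credit: €6,310 × 12,000/15,000 = €5,048.
Caregiver Credit: €30,100 is at or below the €321,600 threshold, so the full €6,525 applies.
Heating Assistance Credit: income exceeds €20,600 by €9,500 → 38 increments × €15 = €570 ≥ base, so the credit is €0.
Total: €5,048 + €6,525 + €0 = €11,573.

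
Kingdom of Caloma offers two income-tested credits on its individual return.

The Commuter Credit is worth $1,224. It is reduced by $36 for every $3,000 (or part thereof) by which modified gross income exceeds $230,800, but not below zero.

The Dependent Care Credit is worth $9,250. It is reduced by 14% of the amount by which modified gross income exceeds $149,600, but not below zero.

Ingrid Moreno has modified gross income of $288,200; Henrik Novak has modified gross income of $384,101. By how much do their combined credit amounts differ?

$504

Ingrid ($288,200): Commuter Credit: income exceeds $230,800 by $57,400, which is 20 full-or-partial $3,000 increments; reduction = 20 × $36 = $720, leaving $504. Dependent Care Credit: 14% of the $138,600 excess over $149,600 is $19,404 ≥ base, so the credit is $0. total $504 + $0 = $504
Henrik ($384,101): Commuter Credit: income exceeds $230,800 by $153,301 → 52 increments × $36 = $1,872 ≥ base, so the credit is $0. Dependent Care Credit: 14% of the $234,501 excess over $149,600 is $32,830.14 ≥ base, so the credit is $0. total $0 + $0 = $0
Difference: |$504 − $0| = $504.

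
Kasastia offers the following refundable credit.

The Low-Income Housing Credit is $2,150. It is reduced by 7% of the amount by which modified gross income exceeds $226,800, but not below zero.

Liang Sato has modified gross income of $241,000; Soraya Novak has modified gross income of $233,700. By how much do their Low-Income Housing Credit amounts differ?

Liang ($241,000): Low-Income Housing Credit: 7% of the $14,200 excess over $226,800 is $994; credit = $2,150 − $994 = $1,156.
Soraya ($233,700): Low-Income Housing Credit: 7% of the $6,900 excess over $226,800 is $483; credit = $2,150 − $483 = $1,667.
Difference: |$1,156 − $1,667| = $511.

$511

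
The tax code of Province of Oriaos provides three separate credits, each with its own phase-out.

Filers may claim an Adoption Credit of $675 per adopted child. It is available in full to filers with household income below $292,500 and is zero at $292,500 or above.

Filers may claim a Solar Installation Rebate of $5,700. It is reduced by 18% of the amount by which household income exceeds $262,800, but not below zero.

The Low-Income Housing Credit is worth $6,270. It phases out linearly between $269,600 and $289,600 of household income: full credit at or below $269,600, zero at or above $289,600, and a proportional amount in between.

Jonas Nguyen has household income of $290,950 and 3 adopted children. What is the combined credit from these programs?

$2,658

Adoption Credit: base = 3 × $675 = $2,025. $290,950 is below the $292,500 cutoff, so the full $2,025 applies.
Solar Installation Rebate: 18% of the $28,150 excess over $262,800 is $5,067; credit = $5,700 − $5,067 = $633.
Low-Income Housing Credit: $290,950 is at or above $289,600, so the credit is $0.
Total: $2,025 + $633 + $0 = $2,658.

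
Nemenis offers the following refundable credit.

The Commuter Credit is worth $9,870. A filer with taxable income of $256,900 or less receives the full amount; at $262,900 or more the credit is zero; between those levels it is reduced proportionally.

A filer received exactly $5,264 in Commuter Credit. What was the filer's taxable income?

$5,264 is 5,264/9,870 of the full $9,870, so 4,606/9,870 of the $6,000 range has been used: income = $256,900 + $6,000 × 4,606/9,870 = $259,700.

$259,700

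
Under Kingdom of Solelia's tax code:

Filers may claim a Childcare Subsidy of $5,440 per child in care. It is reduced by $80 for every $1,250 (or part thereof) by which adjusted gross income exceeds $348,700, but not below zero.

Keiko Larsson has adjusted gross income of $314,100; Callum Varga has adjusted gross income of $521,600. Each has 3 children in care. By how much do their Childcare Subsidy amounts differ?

$11,120

Keiko ($314,100): Childcare Subsidy: base = 3 × $5,440 = $16,320. $314,100 is at or below the $348,700 threshold, so the full $16,320 applies.
Callum ($521,600): Childcare Subsidy: base = 3 × $5,440 = $16,320. income exceeds $348,700 by $172,900, which is 139 full-or-partial $1,250 increments; reduction = 139 × $80 = $11,120, leaving $5,200.
Difference: |$16,320 − $5,200| = $11,120.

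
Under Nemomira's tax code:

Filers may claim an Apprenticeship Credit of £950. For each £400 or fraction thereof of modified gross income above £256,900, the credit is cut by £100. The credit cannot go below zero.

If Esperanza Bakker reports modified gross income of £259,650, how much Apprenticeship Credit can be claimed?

£250

Apprenticeship Credit: income exceeds £256,900 by £2,750, which is 7 full-or-partial £400 increments; reduction = 7 × £100 = £700, leaving £250.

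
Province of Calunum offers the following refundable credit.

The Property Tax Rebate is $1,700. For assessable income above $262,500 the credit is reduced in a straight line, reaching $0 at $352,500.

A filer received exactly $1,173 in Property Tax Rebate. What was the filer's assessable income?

$1,173 is 1,173/1,700 of the full $1,700, so 527/1,700 of the $90,000 range has been used: income = $262,500 + $90,000 × 527/1,700 = $290,400.

$290,400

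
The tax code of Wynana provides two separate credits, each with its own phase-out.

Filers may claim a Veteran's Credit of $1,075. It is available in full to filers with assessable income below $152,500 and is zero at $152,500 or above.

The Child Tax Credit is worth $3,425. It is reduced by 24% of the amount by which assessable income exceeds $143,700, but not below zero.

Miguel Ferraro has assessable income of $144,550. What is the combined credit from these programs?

$4,296

Veteran's Credit: $144,550 is below the $152,500 cutoff, so the full $1,075 applies.
Child Tax Credit: 24% of the $850 excess over $143,700 is $204; credit = $3,425 − $204 = $3,221.
Total: $1,075 + $3,221 = $4,296.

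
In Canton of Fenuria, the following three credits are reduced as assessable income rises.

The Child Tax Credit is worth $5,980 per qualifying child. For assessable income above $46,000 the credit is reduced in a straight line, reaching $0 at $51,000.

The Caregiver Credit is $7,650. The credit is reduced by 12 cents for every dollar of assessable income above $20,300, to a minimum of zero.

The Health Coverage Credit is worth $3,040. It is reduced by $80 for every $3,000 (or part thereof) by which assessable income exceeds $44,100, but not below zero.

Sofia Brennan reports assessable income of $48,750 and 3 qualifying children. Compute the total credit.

Child Tax Credit: base = 3 × $5,980 = $17,940. $48,750 is $2,750 into a $5,000 phase-out range, leaving 2,250/5,000 of the credit: $17,940 × 2,250/5,000 = $8,073.
Caregiver Credit: 12% of the $28,450 excess over $20,300 is $3,414; credit = $7,650 − $3,414 = $4,236.
Health Coverage Credit: income exceeds $44,100 by $4,650, which is 2 full-or-partial $3,000 increments; reduction = 2 × $80 = $160, leaving $2,880.
Total: $8,073 + $4,236 + $2,880 = $15,189.

$15,189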